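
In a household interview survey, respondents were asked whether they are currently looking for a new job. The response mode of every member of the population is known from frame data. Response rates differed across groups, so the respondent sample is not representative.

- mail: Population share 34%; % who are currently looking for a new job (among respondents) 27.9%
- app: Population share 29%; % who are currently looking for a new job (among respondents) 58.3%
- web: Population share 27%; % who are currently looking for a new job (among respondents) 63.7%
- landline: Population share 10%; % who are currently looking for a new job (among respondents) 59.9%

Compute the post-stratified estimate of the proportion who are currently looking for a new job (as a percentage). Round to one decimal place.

49.6%

Weight each group's respondent value by its population share:
  mail: 0.34 × 27.9 = 9.486
  app: 0.29 × 58.3 = 16.907
  web: 0.27 × 63.7 = 17.199
  landline: 0.1 × 59.9 = 5.99
Post-stratified estimate = 49.582 → 49.6%.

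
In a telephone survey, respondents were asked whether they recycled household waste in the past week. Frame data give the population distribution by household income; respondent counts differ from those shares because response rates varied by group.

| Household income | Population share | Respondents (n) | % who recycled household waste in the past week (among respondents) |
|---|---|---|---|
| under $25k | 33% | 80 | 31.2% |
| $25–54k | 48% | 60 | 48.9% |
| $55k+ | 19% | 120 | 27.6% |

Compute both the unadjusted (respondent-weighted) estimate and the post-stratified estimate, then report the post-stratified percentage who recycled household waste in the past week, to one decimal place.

Naive respondent-only estimate (weights = respondent counts):
  (80/260)×31.2 + (60/260)×48.9 + (120/260)×27.6 = 33.6231%
Reweighting by population household income shares:
  0.33×31.2 + 0.48×48.9 + 0.19×27.6 = 39.012%

39.0%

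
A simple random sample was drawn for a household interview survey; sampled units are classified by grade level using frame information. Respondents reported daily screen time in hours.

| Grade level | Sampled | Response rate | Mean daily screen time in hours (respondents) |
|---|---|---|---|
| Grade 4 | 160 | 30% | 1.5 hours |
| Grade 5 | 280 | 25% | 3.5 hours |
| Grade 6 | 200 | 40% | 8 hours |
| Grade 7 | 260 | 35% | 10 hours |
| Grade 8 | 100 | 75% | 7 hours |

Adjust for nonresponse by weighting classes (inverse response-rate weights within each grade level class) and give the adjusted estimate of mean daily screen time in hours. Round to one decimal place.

Weighting each respondent by the inverse class response rate inflates each class back to its sampled size, so the class weight is n_sampled:
  Grade 4: 160 × 1.5 = 240
  Grade 5: 280 × 3.5 = 980
  Grade 6: 200 × 8 = 1600
  Grade 7: 260 × 10 = 2600
  Grade 8: 100 × 7 = 700
Adjusted estimate = 6120 / 1,000 = 6.12 → 6.1.

6.1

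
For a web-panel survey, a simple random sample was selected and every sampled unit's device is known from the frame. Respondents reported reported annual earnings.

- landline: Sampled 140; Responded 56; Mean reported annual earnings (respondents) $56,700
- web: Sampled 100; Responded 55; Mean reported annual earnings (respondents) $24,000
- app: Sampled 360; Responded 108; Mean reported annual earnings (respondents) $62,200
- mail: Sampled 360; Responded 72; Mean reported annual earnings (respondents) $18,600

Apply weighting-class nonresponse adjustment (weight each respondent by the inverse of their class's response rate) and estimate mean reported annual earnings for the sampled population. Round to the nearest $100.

Class response rates: landline 56/140 = 40%, web 55/100 = 55%, app 108/360 = 30%, mail 72/360 = 20%.
Weighting each respondent by the inverse class response rate inflates each class back to its sampled size, so the class weight is n_sampled:
  landline: 140 × 56,700 = 7,938,000
  web: 100 × 24,000 = 2,400,000
  app: 360 × 62,200 = 22,392,000
  mail: 360 × 18,600 = 6,696,000
Adjusted estimate = 39,426,000 / 960 = 41068.8 → $41,100.

$41,100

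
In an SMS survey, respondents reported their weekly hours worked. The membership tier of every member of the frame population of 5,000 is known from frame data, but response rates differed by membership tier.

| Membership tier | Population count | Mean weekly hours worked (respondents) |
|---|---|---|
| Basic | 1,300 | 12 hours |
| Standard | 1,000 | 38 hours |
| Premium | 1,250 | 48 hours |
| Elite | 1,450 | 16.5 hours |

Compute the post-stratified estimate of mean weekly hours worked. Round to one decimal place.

27.5

Each cell contributes population-share × respondent value:
  Basic: (1,300/5,000) × 12 = 3.12
  Standard: (1,000/5,000) × 38 = 7.6
  Premium: (1,250/5,000) × 48 = 12
  Elite: (1,450/5,000) × 16.5 = 4.785
Post-stratified estimate = 27.505 → 27.5.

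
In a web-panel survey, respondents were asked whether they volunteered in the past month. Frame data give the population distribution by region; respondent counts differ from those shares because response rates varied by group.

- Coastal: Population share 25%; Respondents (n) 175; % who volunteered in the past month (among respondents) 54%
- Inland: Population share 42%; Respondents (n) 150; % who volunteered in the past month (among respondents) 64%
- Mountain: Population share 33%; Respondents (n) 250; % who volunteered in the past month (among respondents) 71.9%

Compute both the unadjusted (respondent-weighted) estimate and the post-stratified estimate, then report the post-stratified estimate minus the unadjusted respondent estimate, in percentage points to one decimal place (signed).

-0.3 percentage points

Unadjusted (pooled respondent) estimate weights by respondent counts:
  (175/575)×54 + (150/575)×64 + (250/575)×71.9 = 64.3913%
Reweighting by population region shares:
  0.25×54 + 0.42×64 + 0.33×71.9 = 64.107%
Difference = 64.107 − 64.3913 = -0.2843 pp.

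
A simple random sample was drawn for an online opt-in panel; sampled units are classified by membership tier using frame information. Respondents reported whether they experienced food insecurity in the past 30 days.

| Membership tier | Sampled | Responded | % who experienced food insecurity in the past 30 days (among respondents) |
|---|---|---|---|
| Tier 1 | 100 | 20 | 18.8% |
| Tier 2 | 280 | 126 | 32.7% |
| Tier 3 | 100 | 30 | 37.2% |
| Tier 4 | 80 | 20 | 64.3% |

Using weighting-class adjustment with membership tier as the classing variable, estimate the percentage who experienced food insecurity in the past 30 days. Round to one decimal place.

35.5%

Response rates by class: Tier 1 20/100 = 20%, Tier 2 126/280 = 45%, Tier 3 30/100 = 30%, Tier 4 20/80 = 25%.
Inverse-response-rate weighting restores each class to its sampled count, so class totals weight by n_sampled:
  Tier 1: 100 × 18.8 = 1880
  Tier 2: 280 × 32.7 = 9156
  Tier 3: 100 × 37.2 = 3720
  Tier 4: 80 × 64.3 = 5144
Adjusted estimate = 19,900 / 560 = 35.5357 → 35.5%.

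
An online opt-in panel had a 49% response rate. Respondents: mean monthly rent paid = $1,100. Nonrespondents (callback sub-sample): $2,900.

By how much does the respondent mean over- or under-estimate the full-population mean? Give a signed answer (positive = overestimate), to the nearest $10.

Nonresponse fraction = 1 − 0.49 = 0.51.
Bias = (nonresponse fraction) × (respondent mean − nonrespondent mean)
     = 0.51 × (1100 − 2900) = 0.51 × -1800 = -918.

-$920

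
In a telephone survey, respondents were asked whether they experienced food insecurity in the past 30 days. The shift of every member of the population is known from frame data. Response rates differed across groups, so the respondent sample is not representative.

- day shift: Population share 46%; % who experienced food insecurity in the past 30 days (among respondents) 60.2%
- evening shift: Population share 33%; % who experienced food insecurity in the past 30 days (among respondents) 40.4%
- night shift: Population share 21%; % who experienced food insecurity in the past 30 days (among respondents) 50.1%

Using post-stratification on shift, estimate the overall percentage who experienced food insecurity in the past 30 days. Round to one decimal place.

51.5%

Reweight to the known shift distribution:
  day shift: 0.46 × 60.2 = 27.692
  evening shift: 0.33 × 40.4 = 13.332
  night shift: 0.21 × 50.1 = 10.521
Post-stratified estimate = 51.545 → 51.5%.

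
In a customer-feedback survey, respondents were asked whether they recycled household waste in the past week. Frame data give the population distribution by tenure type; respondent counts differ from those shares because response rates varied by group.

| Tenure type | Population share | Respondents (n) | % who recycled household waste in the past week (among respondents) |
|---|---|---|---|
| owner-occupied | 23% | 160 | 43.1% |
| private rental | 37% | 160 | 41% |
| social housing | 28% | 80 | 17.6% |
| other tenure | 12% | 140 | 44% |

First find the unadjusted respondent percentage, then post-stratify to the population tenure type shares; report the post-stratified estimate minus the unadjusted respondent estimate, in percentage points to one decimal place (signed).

-3.6 percentage points

Unadjusted (pooled respondent) estimate weights by respondent counts:
  (160/540)×43.1 + (160/540)×41 + (80/540)×17.6 + (140/540)×44 = 38.9333%
Post-stratified estimate weights by population shares:
  0.23×43.1 + 0.37×41 + 0.28×17.6 + 0.12×44 = 35.291%
Difference = 35.291 − 38.9333 = -3.6423 pp.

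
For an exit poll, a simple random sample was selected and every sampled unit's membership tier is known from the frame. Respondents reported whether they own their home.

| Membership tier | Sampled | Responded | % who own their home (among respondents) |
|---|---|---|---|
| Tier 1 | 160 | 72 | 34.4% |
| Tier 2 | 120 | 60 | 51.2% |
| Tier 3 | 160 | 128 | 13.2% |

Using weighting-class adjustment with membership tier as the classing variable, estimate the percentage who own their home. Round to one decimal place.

Class response rates: Tier 1 72/160 = 45%, Tier 2 60/120 = 50%, Tier 3 128/160 = 80%.
Inverse-response-rate weighting restores each class to its sampled count, so class totals weight by n_sampled:
  Tier 1: 160 × 34.4 = 5504
  Tier 2: 120 × 51.2 = 6144
  Tier 3: 160 × 13.2 = 2112
Adjusted estimate = 13,760 / 440 = 31.2727 → 31.3%.

31.3%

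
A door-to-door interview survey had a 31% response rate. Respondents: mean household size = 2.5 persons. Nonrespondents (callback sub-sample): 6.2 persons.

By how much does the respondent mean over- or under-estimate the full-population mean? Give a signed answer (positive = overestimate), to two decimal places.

-2.55

Nonresponse fraction = 1 − 0.31 = 0.69.
Bias = (nonresponse fraction) × (respondent mean − nonrespondent mean)
     = 0.69 × (2.5 − 6.2) = 0.69 × -3.7 = -2.553.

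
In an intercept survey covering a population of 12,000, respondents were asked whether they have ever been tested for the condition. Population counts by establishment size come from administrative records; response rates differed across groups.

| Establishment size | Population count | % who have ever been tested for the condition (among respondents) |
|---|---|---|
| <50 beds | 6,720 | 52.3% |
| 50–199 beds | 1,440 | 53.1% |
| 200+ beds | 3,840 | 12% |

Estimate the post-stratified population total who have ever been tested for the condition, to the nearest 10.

Each cell contributes its population count × the respondent rate:
  <50 beds: 6,720 × 52.3% = 3514.56
  50–199 beds: 1,440 × 53.1% = 764.64
  200+ beds: 3,840 × 12% = 460.8
Estimated total = 4740 → 4,740.

4,740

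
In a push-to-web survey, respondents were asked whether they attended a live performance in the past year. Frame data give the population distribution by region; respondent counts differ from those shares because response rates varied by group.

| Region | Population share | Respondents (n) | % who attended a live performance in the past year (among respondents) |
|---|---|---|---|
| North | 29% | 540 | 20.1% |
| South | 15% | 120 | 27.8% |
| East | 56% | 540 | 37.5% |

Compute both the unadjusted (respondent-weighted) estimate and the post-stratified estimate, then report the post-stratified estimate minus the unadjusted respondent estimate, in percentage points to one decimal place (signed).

Naive respondent-only estimate (weights = respondent counts):
  (540/1200)×20.1 + (120/1200)×27.8 + (540/1200)×37.5 = 28.7%
Reweighting by population region shares:
  0.29×20.1 + 0.15×27.8 + 0.56×37.5 = 30.999%
Difference = 30.999 − 28.7 = 2.299 pp.

+2.3 percentage points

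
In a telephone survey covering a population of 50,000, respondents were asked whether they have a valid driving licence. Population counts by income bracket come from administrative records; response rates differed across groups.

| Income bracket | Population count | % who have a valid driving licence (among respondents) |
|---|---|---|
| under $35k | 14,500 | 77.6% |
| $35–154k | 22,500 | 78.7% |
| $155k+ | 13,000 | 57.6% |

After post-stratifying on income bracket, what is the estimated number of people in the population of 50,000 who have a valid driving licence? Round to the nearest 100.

36,400

Estimated count per cell = population count × respondent percentage:
  under $35k: 14,500 × 77.6% = 11,252
  $35–154k: 22,500 × 78.7% = 17707.5
  $155k+: 13,000 × 57.6% = 7488
Estimated total = 36447.5 → 36,400.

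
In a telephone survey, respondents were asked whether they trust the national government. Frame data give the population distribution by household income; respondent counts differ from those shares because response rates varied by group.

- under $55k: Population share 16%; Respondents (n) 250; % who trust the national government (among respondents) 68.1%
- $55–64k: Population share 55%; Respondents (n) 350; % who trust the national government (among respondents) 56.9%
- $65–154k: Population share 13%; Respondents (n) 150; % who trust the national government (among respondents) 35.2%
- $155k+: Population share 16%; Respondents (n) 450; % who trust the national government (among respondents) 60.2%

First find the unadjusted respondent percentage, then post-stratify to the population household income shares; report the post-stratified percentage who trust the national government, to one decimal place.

56.4%

Unadjusted (pooled respondent) estimate weights by respondent counts:
  (250/1200)×68.1 + (350/1200)×56.9 + (150/1200)×35.2 + (450/1200)×60.2 = 57.7583%
Reweighting by population household income shares:
  0.16×68.1 + 0.55×56.9 + 0.13×35.2 + 0.16×60.2 = 56.399%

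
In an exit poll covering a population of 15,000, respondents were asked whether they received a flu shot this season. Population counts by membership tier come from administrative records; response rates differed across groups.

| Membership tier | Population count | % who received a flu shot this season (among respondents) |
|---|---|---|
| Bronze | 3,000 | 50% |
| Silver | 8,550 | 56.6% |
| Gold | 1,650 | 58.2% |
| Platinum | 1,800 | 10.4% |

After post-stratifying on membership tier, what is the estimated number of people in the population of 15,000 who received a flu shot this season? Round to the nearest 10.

7,490

Apply each group's respondent rate to its population count:
  Bronze: 3,000 × 50% = 1500
  Silver: 8,550 × 56.6% = 4839.3
  Gold: 1,650 × 58.2% = 960.3
  Platinum: 1,800 × 10.4% = 187.2
Estimated total = 7486.8 → 7,490.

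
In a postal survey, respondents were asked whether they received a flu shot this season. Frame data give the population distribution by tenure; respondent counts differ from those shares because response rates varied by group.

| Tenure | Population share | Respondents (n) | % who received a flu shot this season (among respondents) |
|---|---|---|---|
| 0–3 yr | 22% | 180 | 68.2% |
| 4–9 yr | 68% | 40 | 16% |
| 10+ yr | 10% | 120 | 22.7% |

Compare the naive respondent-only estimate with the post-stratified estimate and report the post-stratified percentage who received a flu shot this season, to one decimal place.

Unadjusted (pooled respondent) estimate weights by respondent counts:
  (180/340)×68.2 + (40/340)×16 + (120/340)×22.7 = 46%
Post-stratifying to population shares instead:
  0.22×68.2 + 0.68×16 + 0.1×22.7 = 28.154%

28.2%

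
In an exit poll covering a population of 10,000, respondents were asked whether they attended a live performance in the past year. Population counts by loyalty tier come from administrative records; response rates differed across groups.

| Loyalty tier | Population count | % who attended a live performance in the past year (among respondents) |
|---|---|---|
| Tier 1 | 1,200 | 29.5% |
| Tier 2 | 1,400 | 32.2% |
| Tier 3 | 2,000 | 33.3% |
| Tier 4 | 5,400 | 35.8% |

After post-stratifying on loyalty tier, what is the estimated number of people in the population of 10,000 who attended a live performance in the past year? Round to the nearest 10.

Estimated count per cell = population count × respondent percentage:
  Tier 1: 1,200 × 29.5% = 354
  Tier 2: 1,400 × 32.2% = 450.8
  Tier 3: 2,000 × 33.3% = 666
  Tier 4: 5,400 × 35.8% = 1933.2
Estimated total = 3404 → 3,400.

3,400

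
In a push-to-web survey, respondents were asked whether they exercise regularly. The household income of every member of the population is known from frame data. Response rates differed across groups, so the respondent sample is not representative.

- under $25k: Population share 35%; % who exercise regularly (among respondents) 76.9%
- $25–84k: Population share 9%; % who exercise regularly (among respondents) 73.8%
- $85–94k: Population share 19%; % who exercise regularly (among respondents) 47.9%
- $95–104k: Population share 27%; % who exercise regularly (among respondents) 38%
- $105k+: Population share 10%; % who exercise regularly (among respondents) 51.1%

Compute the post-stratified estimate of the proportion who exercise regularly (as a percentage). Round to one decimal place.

Reweight to the known household income distribution:
  under $25k: 0.35 × 76.9 = 26.915
  $25–84k: 0.09 × 73.8 = 6.642
  $85–94k: 0.19 × 47.9 = 9.101
  $95–104k: 0.27 × 38 = 10.26
  $105k+: 0.1 × 51.1 = 5.11
Post-stratified estimate = 58.028 → 58.0%.

58.0%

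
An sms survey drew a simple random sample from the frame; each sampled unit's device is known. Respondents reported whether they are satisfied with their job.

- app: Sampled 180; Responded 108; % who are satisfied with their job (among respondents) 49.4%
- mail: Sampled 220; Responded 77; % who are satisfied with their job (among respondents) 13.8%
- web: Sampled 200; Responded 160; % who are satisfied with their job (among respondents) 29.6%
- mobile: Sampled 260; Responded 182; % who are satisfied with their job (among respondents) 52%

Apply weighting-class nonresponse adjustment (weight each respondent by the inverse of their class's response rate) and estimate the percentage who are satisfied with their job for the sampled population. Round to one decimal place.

Class response rates: app 108/180 = 60%, mail 77/220 = 35%, web 160/200 = 80%, mobile 182/260 = 70%.
Weighting each respondent by the inverse class response rate inflates each class back to its sampled size, so the class weight is n_sampled:
  app: 180 × 49.4 = 8892
  mail: 220 × 13.8 = 3036
  web: 200 × 29.6 = 5920
  mobile: 260 × 52 = 13,520
Adjusted estimate = 31,368 / 860 = 36.4744 → 36.5%.

36.5%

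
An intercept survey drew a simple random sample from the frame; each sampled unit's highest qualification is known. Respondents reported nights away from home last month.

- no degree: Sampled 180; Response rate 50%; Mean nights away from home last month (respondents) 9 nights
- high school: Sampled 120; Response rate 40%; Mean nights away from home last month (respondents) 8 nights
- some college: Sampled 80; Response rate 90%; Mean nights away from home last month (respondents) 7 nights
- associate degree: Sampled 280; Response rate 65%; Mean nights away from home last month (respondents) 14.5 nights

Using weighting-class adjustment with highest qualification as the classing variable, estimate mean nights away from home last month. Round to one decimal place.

10.9

Inverse-response-rate weighting restores each class to its sampled count, so class totals weight by n_sampled:
  no degree: 180 × 9 = 1620
  high school: 120 × 8 = 960
  some college: 80 × 7 = 560
  associate degree: 280 × 14.5 = 4060
Adjusted estimate = 7200 / 660 = 10.9091 → 10.9.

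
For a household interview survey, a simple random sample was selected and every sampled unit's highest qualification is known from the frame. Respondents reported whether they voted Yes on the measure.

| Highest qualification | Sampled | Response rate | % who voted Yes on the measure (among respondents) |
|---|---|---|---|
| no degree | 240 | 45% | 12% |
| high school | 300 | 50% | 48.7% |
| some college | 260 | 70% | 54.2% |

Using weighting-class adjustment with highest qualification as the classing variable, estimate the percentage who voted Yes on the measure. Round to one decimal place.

39.5%

Each respondent's weight = sampled/responded in their class; summing within a class gives n_sampled, so:
  no degree: 240 × 12 = 2880
  high school: 300 × 48.7 = 14,610
  some college: 260 × 54.2 = 14,092
Adjusted estimate = 31,582 / 800 = 39.4775 → 39.5%.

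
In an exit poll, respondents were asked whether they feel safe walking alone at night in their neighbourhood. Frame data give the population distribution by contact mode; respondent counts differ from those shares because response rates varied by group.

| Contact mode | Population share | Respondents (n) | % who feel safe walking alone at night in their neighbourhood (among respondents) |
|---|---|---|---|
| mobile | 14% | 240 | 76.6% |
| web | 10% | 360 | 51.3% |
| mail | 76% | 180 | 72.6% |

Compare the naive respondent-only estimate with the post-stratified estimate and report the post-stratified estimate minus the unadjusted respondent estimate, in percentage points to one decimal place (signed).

Unadjusted (pooled respondent) estimate weights by respondent counts:
  (240/780)×76.6 + (360/780)×51.3 + (180/780)×72.6 = 64%
Post-stratified estimate weights by population shares:
  0.14×76.6 + 0.1×51.3 + 0.76×72.6 = 71.03%
Difference = 71.03 − 64 = 7.03 pp.

+7.0 percentage points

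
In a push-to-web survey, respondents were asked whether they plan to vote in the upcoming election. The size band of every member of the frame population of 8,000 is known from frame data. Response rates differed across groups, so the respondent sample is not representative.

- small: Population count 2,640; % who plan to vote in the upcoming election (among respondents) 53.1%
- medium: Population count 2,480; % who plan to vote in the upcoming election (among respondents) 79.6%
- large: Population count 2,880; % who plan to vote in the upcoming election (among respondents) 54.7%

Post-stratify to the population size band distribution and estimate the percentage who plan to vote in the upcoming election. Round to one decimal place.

61.9%

Weight each group's respondent value by its population share:
  small: (2,640/8,000) × 53.1 = 17.523
  medium: (2,480/8,000) × 79.6 = 24.676
  large: (2,880/8,000) × 54.7 = 19.692
Post-stratified estimate = 61.891 → 61.9%.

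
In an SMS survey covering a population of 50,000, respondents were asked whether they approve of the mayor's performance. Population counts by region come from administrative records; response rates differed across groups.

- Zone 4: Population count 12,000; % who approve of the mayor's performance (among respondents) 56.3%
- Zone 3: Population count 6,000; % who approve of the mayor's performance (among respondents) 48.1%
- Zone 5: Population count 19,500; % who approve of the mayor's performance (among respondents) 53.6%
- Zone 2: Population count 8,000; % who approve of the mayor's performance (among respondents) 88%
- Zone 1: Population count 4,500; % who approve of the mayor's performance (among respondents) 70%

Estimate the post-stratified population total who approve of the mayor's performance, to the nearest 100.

Estimated count per cell = population count × respondent percentage:
  Zone 4: 12,000 × 56.3% = 6756
  Zone 3: 6,000 × 48.1% = 2886
  Zone 5: 19,500 × 53.6% = 10,452
  Zone 2: 8,000 × 88% = 7040
  Zone 1: 4,500 × 70% = 3150
Estimated total = 30,284 → 30,300.

30,300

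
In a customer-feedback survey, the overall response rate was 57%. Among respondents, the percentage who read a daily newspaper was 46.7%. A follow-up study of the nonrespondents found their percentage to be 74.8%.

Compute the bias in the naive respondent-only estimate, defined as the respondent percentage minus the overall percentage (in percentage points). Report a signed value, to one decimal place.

-12.1 percentage points

Nonresponse fraction = 1 − 0.57 = 0.43.
Bias = (nonresponse fraction) × (respondent percentage − nonrespondent percentage)
     = 0.43 × (46.7 − 74.8) = 0.43 × -28.1 = -12.083.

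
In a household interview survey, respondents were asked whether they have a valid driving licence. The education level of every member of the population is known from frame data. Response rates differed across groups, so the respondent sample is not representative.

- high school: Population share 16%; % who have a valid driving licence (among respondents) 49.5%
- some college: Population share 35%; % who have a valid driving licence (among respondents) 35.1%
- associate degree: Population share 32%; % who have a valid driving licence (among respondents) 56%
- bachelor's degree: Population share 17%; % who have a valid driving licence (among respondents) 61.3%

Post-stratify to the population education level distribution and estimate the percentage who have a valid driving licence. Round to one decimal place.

Weight each group's respondent value by its population share:
  high school: 0.16 × 49.5 = 7.92
  some college: 0.35 × 35.1 = 12.285
  associate degree: 0.32 × 56 = 17.92
  bachelor's degree: 0.17 × 61.3 = 10.421
Post-stratified estimate = 48.546 → 48.5%.

48.5%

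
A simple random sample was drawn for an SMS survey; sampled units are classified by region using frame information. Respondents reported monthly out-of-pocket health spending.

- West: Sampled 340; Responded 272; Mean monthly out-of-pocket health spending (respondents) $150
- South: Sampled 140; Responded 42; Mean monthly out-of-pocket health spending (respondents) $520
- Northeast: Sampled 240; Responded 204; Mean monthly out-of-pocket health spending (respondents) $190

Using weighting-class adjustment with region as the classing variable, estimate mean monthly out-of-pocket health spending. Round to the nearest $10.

$240

Response rates by class: West 272/340 = 80%, South 42/140 = 30%, Northeast 204/240 = 85%.
Weighting each respondent by the inverse class response rate inflates each class back to its sampled size, so the class weight is n_sampled:
  West: 340 × 150 = 51,000
  South: 140 × 520 = 72,800
  Northeast: 240 × 190 = 45,600
Adjusted estimate = 169,400 / 720 = 235.278 → $240.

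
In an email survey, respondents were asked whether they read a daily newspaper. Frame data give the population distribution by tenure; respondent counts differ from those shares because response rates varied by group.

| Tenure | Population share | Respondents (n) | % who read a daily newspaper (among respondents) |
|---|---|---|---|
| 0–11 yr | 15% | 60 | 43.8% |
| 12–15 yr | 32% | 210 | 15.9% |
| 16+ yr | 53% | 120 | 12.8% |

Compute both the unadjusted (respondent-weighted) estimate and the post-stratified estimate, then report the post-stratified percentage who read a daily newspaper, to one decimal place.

Unadjusted (pooled respondent) estimate weights by respondent counts:
  (60/390)×43.8 + (210/390)×15.9 + (120/390)×12.8 = 19.2385%
Post-stratified estimate weights by population shares:
  0.15×43.8 + 0.32×15.9 + 0.53×12.8 = 18.442%

18.4%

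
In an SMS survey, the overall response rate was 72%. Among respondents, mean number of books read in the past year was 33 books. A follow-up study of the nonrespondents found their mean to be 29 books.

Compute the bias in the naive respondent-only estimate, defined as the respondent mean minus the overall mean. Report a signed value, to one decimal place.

Nonresponse fraction = 1 − 0.72 = 0.28.
Bias = (nonresponse fraction) × (respondent mean − nonrespondent mean)
     = 0.28 × (33 − 29) = 0.28 × 4 = 1.12.

+1.1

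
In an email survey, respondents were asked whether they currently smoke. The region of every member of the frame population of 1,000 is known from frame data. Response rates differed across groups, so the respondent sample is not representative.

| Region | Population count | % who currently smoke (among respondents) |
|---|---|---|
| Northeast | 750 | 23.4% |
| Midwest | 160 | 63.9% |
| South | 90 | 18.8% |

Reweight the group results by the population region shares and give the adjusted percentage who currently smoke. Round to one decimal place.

29.5%

Reweight to the known region distribution:
  Northeast: (750/1,000) × 23.4 = 17.55
  Midwest: (160/1,000) × 63.9 = 10.224
  South: (90/1,000) × 18.8 = 1.692
Post-stratified estimate = 29.466 → 29.5%.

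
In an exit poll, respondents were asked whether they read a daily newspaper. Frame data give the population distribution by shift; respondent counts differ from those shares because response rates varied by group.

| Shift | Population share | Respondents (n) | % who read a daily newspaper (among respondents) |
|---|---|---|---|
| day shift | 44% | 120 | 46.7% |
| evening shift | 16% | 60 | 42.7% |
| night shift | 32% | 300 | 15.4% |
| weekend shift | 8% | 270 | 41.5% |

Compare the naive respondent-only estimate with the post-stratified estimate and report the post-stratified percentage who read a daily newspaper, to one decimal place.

Naive respondent-only estimate (weights = respondent counts):
  (120/750)×46.7 + (60/750)×42.7 + (300/750)×15.4 + (270/750)×41.5 = 31.988%
Post-stratified estimate weights by population shares:
  0.44×46.7 + 0.16×42.7 + 0.32×15.4 + 0.08×41.5 = 35.628%

35.6%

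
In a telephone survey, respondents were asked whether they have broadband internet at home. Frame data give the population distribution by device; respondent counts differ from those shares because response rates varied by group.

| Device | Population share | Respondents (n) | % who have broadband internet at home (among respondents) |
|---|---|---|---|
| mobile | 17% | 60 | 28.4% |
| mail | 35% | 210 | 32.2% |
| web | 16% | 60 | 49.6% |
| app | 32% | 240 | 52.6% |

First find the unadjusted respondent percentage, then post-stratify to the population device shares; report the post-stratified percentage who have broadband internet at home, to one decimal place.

Naive respondent-only estimate (weights = respondent counts):
  (60/570)×28.4 + (210/570)×32.2 + (60/570)×49.6 + (240/570)×52.6 = 42.2211%
Post-stratifying to population shares instead:
  0.17×28.4 + 0.35×32.2 + 0.16×49.6 + 0.32×52.6 = 40.866%

40.9%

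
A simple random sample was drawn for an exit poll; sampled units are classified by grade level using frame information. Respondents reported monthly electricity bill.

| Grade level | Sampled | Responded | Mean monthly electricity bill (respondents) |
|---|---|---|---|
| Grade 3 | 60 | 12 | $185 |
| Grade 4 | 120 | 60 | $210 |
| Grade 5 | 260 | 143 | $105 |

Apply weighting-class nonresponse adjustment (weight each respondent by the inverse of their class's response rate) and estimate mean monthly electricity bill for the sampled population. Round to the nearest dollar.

Class response rates: Grade 3 12/60 = 20%, Grade 4 60/120 = 50%, Grade 5 143/260 = 55%.
Inverse-response-rate weighting restores each class to its sampled count, so class totals weight by n_sampled:
  Grade 3: 60 × 185 = 11,100
  Grade 4: 120 × 210 = 25,200
  Grade 5: 260 × 105 = 27,300
Adjusted estimate = 63,600 / 440 = 144.545 → $145.

$145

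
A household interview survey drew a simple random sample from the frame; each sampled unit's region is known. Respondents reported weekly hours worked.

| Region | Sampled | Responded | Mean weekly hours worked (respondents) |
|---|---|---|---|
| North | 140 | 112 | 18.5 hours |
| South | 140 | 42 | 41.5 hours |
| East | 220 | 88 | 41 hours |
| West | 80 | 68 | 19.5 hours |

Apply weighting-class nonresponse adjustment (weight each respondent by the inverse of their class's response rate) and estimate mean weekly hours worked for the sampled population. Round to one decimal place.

32.7

Response rates by class: North 112/140 = 80%, South 42/140 = 30%, East 88/220 = 40%, West 68/80 = 85%.
With weight = n_sampled/n_responded per class, the weighted class total is n_sampled:
  North: 140 × 18.5 = 2590
  South: 140 × 41.5 = 5810
  East: 220 × 41 = 9020
  West: 80 × 19.5 = 1560
Adjusted estimate = 18,980 / 580 = 32.7241 → 32.7.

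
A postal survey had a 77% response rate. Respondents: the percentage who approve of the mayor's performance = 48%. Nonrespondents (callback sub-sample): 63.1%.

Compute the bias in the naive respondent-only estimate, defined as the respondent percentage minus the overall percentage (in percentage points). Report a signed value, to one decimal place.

Nonresponse fraction = 1 − 0.77 = 0.23.
Bias = (nonresponse fraction) × (respondent percentage − nonrespondent percentage)
     = 0.23 × (48 − 63.1) = 0.23 × -15.1 = -3.473.

-3.5 percentage points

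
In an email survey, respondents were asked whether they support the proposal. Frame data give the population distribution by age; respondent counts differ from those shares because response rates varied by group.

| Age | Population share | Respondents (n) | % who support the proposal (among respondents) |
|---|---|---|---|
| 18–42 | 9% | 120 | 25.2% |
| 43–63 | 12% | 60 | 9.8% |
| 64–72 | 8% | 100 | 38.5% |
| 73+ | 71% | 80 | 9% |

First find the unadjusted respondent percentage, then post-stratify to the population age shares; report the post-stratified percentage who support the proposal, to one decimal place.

Unadjusted (pooled respondent) estimate weights by respondent counts:
  (120/360)×25.2 + (60/360)×9.8 + (100/360)×38.5 + (80/360)×9 = 22.7278%
Post-stratified estimate weights by population shares:
  0.09×25.2 + 0.12×9.8 + 0.08×38.5 + 0.71×9 = 12.914%

12.9%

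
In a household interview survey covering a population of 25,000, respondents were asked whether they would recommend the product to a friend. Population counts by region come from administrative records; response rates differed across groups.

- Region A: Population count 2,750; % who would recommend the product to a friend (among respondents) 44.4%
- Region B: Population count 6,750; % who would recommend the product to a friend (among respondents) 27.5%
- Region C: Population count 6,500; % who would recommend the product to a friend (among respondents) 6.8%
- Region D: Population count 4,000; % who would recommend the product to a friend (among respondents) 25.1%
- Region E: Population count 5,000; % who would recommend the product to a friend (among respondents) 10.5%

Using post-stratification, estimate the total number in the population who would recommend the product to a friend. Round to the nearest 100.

Apply each group's respondent rate to its population count:
  Region A: 2,750 × 44.4% = 1221
  Region B: 6,750 × 27.5% = 1856.25
  Region C: 6,500 × 6.8% = 442
  Region D: 4,000 × 25.1% = 1004
  Region E: 5,000 × 10.5% = 525
Estimated total = 5048.25 → 5,000.

5,000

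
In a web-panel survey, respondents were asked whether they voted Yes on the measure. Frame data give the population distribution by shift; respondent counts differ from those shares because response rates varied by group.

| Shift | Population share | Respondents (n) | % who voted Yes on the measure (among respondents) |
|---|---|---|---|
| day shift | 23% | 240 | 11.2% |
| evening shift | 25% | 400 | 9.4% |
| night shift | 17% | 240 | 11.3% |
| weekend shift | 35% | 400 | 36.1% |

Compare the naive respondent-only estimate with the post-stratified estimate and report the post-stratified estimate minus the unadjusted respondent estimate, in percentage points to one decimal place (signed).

+1.0 percentage points

Unadjusted (pooled respondent) estimate weights by respondent counts:
  (240/1280)×11.2 + (400/1280)×9.4 + (240/1280)×11.3 + (400/1280)×36.1 = 18.4375%
Post-stratified estimate weights by population shares:
  0.23×11.2 + 0.25×9.4 + 0.17×11.3 + 0.35×36.1 = 19.482%
Difference = 19.482 − 18.4375 = 1.0445 pp.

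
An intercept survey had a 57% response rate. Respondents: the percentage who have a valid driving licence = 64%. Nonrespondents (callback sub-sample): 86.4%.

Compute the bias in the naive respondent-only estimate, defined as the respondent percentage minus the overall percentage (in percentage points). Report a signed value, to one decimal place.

-9.6 percentage points

Nonresponse fraction = 1 − 0.57 = 0.43.
Bias = (nonresponse fraction) × (respondent percentage − nonrespondent percentage)
     = 0.43 × (64 − 86.4) = 0.43 × -22.4 = -9.632.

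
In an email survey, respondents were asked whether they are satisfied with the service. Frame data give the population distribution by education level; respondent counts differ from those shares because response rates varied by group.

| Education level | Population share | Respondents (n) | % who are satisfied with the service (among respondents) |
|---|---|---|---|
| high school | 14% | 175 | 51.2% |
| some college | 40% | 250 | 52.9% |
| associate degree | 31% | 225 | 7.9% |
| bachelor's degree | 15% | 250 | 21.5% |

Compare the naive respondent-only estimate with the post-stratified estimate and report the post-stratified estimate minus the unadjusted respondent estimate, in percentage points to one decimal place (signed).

+1.4 percentage points

Without adjustment, the pooled respondent share is:
  (175/900)×51.2 + (250/900)×52.9 + (225/900)×7.9 + (250/900)×21.5 = 32.5972%
Reweighting by population education level shares:
  0.14×51.2 + 0.4×52.9 + 0.31×7.9 + 0.15×21.5 = 34.002%
Difference = 34.002 − 32.5972 = 1.4048 pp.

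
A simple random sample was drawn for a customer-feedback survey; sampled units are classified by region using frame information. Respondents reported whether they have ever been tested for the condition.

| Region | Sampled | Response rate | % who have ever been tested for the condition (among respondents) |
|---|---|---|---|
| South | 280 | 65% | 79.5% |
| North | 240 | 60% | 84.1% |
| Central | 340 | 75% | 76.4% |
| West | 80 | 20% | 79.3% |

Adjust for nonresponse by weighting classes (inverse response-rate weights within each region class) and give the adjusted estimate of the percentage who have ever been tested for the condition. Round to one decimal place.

With weight = n_sampled/n_responded per class, the weighted class total is n_sampled:
  South: 280 × 79.5 = 22,260
  North: 240 × 84.1 = 20,184
  Central: 340 × 76.4 = 25976
  West: 80 × 79.3 = 6344
Adjusted estimate = 74,764 / 940 = 79.5362 → 79.5%.

79.5%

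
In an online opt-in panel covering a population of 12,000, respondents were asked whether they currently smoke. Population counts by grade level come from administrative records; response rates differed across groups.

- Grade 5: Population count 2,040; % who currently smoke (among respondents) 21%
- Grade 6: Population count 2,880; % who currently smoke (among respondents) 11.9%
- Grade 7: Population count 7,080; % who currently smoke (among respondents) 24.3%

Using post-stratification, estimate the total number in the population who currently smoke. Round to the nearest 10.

2,490

Estimated count per cell = population count × respondent percentage:
  Grade 5: 2,040 × 21% = 428.4
  Grade 6: 2,880 × 11.9% = 342.72
  Grade 7: 7,080 × 24.3% = 1720.44
Estimated total = 2491.56 → 2,490.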